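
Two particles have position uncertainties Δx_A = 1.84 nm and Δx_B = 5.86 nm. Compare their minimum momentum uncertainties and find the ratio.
Particle A has the larger minimum momentum uncertainty, by a factor of 3.18.

For each particle, the minimum momentum uncertainty is Δp_min = ℏ/(2Δx):

Particle A: Δp_A = ℏ/(2×1.840e-09 m) = 2.866e-26 kg·m/s
Particle B: Δp_B = ℏ/(2×5.860e-09 m) = 8.998e-27 kg·m/s

Ratio: Δp_A/Δp_B = 3.18

Since Δp_min ∝ 1/Δx, the particle with smaller position uncertainty (A) has larger momentum uncertainty.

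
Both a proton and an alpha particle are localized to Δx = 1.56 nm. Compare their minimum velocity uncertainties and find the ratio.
The proton has the larger minimum velocity uncertainty, by a ratio of 4.0.

For both particles, Δp_min = ℏ/(2Δx) = 3.380e-26 kg·m/s (same for both).

The velocity uncertainty is Δv = Δp/m:
- proton: Δv = 3.380e-26 / 1.673e-27 = 2.021e+01 m/s = 20.208 m/s
- alpha particle: Δv = 3.380e-26 / 6.645e-27 = 5.087e+00 m/s = 5.087 m/s

Ratio: 2.021e+01 / 5.087e+00 = 4.0

The lighter particle has larger velocity uncertainty because Δv ∝ 1/m.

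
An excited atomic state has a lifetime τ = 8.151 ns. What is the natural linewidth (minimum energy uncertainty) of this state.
40.376 neV

Using the energy-time uncertainty principle:
ΔEΔt ≥ ℏ/2

The lifetime τ represents the time uncertainty Δt.
The natural linewidth (minimum energy uncertainty) is:

ΔE = ℏ/(2τ)
ΔE = (1.055e-34 J·s) / (2 × 8.151e-09 s)
ΔE = 6.469e-27 J = 40.376 neV

This natural linewidth limits the precision of spectroscopic measurements.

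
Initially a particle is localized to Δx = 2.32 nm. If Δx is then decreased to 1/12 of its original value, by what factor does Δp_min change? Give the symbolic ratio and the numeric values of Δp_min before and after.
Original Δp_min = 2.273 × 10^-26 kg·m/s; new Δp'_min = 2.727 × 10^-25 kg·m/s; ratio Δp'_min/Δp_min = 12.

From the uncertainty principle ΔxΔp ≥ ℏ/2, the minimum momentum uncertainty is Δp_min = ℏ/(2Δx).

Original (Δx = 2.32 nm = 2.320e-09 m):
Δp_min = (1.055e-34 J·s)/(2 × 2.320e-09 m) = 2.273e-26 kg·m/s

When Δx → (1/12)Δx:
Δp'_min = ℏ/(2 × (1/12)Δx) = 12 × ℏ/(2Δx) = 12 × Δp_min
Δp'_min = 12 × 2.273e-26 kg·m/s = 2.727e-25 kg·m/s

Since Δp_min ∝ 1/Δx, when Δx is decreased to 1/12 of its original value, Δp_min increases to 12 times its original value.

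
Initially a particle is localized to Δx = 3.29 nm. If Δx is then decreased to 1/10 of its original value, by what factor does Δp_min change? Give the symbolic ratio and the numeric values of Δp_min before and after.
Original Δp_min = 1.603 × 10^-26 kg·m/s; new Δp'_min = 1.603 × 10^-25 kg·m/s; ratio Δp'_min/Δp_min = 10.

From the uncertainty principle ΔxΔp ≥ ℏ/2, the minimum momentum uncertainty is Δp_min = ℏ/(2Δx).

Original (Δx = 3.29 nm = 3.290e-09 m):
Δp_min = (1.055e-34 J·s)/(2 × 3.290e-09 m) = 1.603e-26 kg·m/s

When Δx → (1/10)Δx:
Δp'_min = ℏ/(2 × (1/10)Δx) = 10 × ℏ/(2Δx) = 10 × Δp_min
Δp'_min = 10 × 1.603e-26 kg·m/s = 1.603e-25 kg·m/s

Since Δp_min ∝ 1/Δx, when Δx is decreased to 1/10 of its original value, Δp_min increases to 10 times its original value.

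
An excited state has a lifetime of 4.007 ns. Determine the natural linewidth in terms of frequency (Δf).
19.860 MHz

Using the energy-time uncertainty principle and E = hf:
ΔEΔt ≥ ℏ/2
hΔf·Δt ≥ ℏ/2

The minimum frequency uncertainty is:
Δf = ℏ/(2hτ) = 1/(4πτ)
Δf = 1/(4π × 4.007e-09 s)
Δf = 1.986e+07 Hz = 19.860 MHz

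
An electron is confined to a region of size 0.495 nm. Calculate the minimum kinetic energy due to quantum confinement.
38.873 meV

Using the uncertainty principle:

1. Position uncertainty: Δx ≈ 4.950e-10 m
2. Minimum momentum uncertainty: Δp = ℏ/(2Δx) = 1.065e-25 kg·m/s
3. Minimum kinetic energy:
   KE = (Δp)²/(2m) = (1.065e-25)²/(2 × 9.109e-31 kg)
   KE = 6.228e-21 J = 38.873 meV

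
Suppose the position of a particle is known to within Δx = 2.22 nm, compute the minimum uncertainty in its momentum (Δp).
2.375 × 10^-26 kg·m/s

Using the Heisenberg uncertainty principle:
ΔxΔp ≥ ℏ/2

The minimum uncertainty in momentum is:
Δp_min = ℏ/(2Δx)
Δp_min = (1.055e-34 J·s) / (2 × 2.220e-09 m)
Δp_min = 2.375e-26 kg·m/s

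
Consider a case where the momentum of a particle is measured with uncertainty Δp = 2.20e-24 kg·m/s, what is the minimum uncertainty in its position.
23.968 pm

Using the Heisenberg uncertainty principle:
ΔxΔp ≥ ℏ/2

The minimum uncertainty in position is:
Δx_min = ℏ/(2Δp)
Δx_min = (1.055e-34 J·s) / (2 × 2.200e-24 kg·m/s)
Δx_min = 2.397e-11 m = 23.968 pm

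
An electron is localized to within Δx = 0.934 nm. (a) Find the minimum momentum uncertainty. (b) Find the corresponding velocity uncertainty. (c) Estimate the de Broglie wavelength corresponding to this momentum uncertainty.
(a) Δp_min = 5.645 × 10^-26 kg·m/s
(b) Δv_min = 61.974 km/s
(c) λ_dB = 11.737 nm

Step-by-step:

(a) From the uncertainty principle:
Δp_min = ℏ/(2Δx) = (1.055e-34 J·s)/(2 × 9.340e-10 m) = 5.645e-26 kg·m/s

(b) The velocity uncertainty:
Δv = Δp/m = (5.645e-26 kg·m/s)/(9.109e-31 kg) = 6.197e+04 m/s = 61.974 km/s

(c) The de Broglie wavelength for this momentum:
λ = h/p = (6.626e-34 J·s)/(5.645e-26 kg·m/s) = 1.174e-08 m = 11.737 nm

Note: The de Broglie wavelength is comparable to the localization size, as expected from wave-particle duality.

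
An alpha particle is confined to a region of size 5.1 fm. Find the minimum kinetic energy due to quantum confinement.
50.204 keV

Using the uncertainty principle:

1. Position uncertainty: Δx ≈ 5.100e-15 m
2. Minimum momentum uncertainty: Δp = ℏ/(2Δx) = 1.034e-20 kg·m/s
3. Minimum kinetic energy:
   KE = (Δp)²/(2m) = (1.034e-20)²/(2 × 6.645e-27 kg)
   KE = 8.044e-15 J = 50.204 keV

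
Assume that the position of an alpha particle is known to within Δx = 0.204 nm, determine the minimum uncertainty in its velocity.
38.899 m/s

Using the Heisenberg uncertainty principle and Δp = mΔv:
ΔxΔp ≥ ℏ/2
Δx(mΔv) ≥ ℏ/2

The minimum uncertainty in velocity is:
Δv_min = ℏ/(2mΔx)
Δv_min = (1.055e-34 J·s) / (2 × 6.645e-27 kg × 2.040e-10 m)
Δv_min = 3.890e+01 m/s = 38.899 m/s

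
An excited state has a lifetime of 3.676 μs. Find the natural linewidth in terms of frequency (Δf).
21.648 kHz

Using the energy-time uncertainty principle and E = hf:
ΔEΔt ≥ ℏ/2
hΔf·Δt ≥ ℏ/2

The minimum frequency uncertainty is:
Δf = ℏ/(2hτ) = 1/(4πτ)
Δf = 1/(4π × 3.676e-06 s)
Δf = 2.165e+04 Hz = 21.648 kHz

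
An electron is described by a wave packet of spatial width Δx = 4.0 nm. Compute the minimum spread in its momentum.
1.318 × 10^-26 kg·m/s

For a wave packet, the spatial width Δx and momentum spread Δp are related by the uncertainty principle:
ΔxΔp ≥ ℏ/2

The minimum momentum spread is:
Δp_min = ℏ/(2Δx)
Δp_min = (1.055e-34 J·s) / (2 × 4.000e-09 m)
Δp_min = 1.318e-26 kg·m/s

A wave packet cannot have both a well-defined position and well-defined momentum.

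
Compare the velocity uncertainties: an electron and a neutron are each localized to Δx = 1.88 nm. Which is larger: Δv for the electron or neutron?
The electron has the larger minimum velocity uncertainty, by a ratio of 1838.7.

For both particles, Δp_min = ℏ/(2Δx) = 2.805e-26 kg·m/s (same for both).

The velocity uncertainty is Δv = Δp/m:
- electron: Δv = 2.805e-26 / 9.109e-31 = 3.079e+04 m/s = 30.789 km/s
- neutron: Δv = 2.805e-26 / 1.675e-27 = 1.675e+01 m/s = 16.745 m/s

Ratio: 3.079e+04 / 1.675e+01 = 1838.7

The lighter particle has larger velocity uncertainty because Δv ∝ 1/m.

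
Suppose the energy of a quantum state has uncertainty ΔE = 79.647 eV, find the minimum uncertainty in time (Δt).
4.132 as

Using the energy-time uncertainty principle:
ΔEΔt ≥ ℏ/2

The minimum uncertainty in time is:
Δt_min = ℏ/(2ΔE)
Δt_min = (1.055e-34 J·s) / (2 × 1.276e-17 J)
Δt_min = 4.132e-18 s = 4.132 as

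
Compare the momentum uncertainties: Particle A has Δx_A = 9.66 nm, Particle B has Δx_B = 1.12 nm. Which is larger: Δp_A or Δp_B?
Particle B has the larger minimum momentum uncertainty, by a factor of 8.62.

For each particle, the minimum momentum uncertainty is Δp_min = ℏ/(2Δx):

Particle A: Δp_A = ℏ/(2×9.660e-09 m) = 5.458e-27 kg·m/s
Particle B: Δp_B = ℏ/(2×1.120e-09 m) = 4.708e-26 kg·m/s

Ratio: Δp_B/Δp_A = 8.62

Since Δp_min ∝ 1/Δx, the particle with smaller position uncertainty (B) has larger momentum uncertainty.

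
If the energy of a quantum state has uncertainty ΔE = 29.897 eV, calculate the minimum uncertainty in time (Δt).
11.008 as

Using the energy-time uncertainty principle:
ΔEΔt ≥ ℏ/2

The minimum uncertainty in time is:
Δt_min = ℏ/(2ΔE)
Δt_min = (1.055e-34 J·s) / (2 × 4.790e-18 J)
Δt_min = 1.101e-17 s = 11.008 as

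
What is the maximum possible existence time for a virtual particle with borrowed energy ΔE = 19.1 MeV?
17.231 ys

Using the energy-time uncertainty principle:
ΔEΔt ≥ ℏ/2

For a virtual particle borrowing energy ΔE, the maximum lifetime is:
Δt_max = ℏ/(2ΔE)

Converting energy:
ΔE = 19.1 MeV = 3.060e-12 J

Δt_max = (1.055e-34 J·s) / (2 × 3.060e-12 J)
Δt_max = 1.723e-23 s = 17.231 ys

Virtual particles with higher borrowed energy exist for shorter times.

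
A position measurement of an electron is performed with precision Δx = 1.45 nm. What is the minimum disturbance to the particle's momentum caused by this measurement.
3.636 × 10^-26 kg·m/s

The uncertainty principle implies that measuring position disturbs momentum:
ΔxΔp ≥ ℏ/2

When we measure position with precision Δx, we necessarily introduce a momentum uncertainty:
Δp ≥ ℏ/(2Δx)
Δp_min = (1.055e-34 J·s) / (2 × 1.450e-09 m)
Δp_min = 3.636e-26 kg·m/s

The more precisely we measure position, the greater the momentum disturbance.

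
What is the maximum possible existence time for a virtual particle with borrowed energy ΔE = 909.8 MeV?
3.617 × 10^-25 s

Using the energy-time uncertainty principle:
ΔEΔt ≥ ℏ/2

For a virtual particle borrowing energy ΔE, the maximum lifetime is:
Δt_max = ℏ/(2ΔE)

Converting energy:
ΔE = 909.8 MeV = 1.458e-10 J

Δt_max = (1.055e-34 J·s) / (2 × 1.458e-10 J)
Δt_max = 3.617e-25 s = 3.617 × 10^-25 s

Virtual particles with higher borrowed energy exist for shorter times.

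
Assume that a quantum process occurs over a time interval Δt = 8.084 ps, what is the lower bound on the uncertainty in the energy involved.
40.711 μeV

Using the energy-time uncertainty principle:
ΔEΔt ≥ ℏ/2

The minimum uncertainty in energy is:
ΔE_min = ℏ/(2Δt)
ΔE_min = (1.055e-34 J·s) / (2 × 8.084e-12 s)
ΔE_min = 6.523e-24 J = 40.711 μeV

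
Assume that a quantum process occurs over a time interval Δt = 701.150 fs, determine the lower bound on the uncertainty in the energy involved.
469.380 μeV

Using the energy-time uncertainty principle:
ΔEΔt ≥ ℏ/2

The minimum uncertainty in energy is:
ΔE_min = ℏ/(2Δt)
ΔE_min = (1.055e-34 J·s) / (2 × 7.011e-13 s)
ΔE_min = 7.520e-23 J = 469.380 μeV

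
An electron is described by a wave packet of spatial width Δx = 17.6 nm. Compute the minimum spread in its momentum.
2.996 × 10^-27 kg·m/s

For a wave packet, the spatial width Δx and momentum spread Δp are related by the uncertainty principle:
ΔxΔp ≥ ℏ/2

The minimum momentum spread is:
Δp_min = ℏ/(2Δx)
Δp_min = (1.055e-34 J·s) / (2 × 1.760e-08 m)
Δp_min = 2.996e-27 kg·m/s

A wave packet cannot have both a well-defined position and well-defined momentum.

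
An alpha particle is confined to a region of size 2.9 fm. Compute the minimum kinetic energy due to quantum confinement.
155.268 keV

Using the uncertainty principle:

1. Position uncertainty: Δx ≈ 2.900e-15 m
2. Minimum momentum uncertainty: Δp = ℏ/(2Δx) = 1.818e-20 kg·m/s
3. Minimum kinetic energy:
   KE = (Δp)²/(2m) = (1.818e-20)²/(2 × 6.645e-27 kg)
   KE = 2.488e-14 J = 155.268 keV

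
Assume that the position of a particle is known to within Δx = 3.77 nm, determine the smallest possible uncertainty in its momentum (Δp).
1.399 × 10^-26 kg·m/s

Using the Heisenberg uncertainty principle:
ΔxΔp ≥ ℏ/2

The minimum uncertainty in momentum is:
Δp_min = ℏ/(2Δx)
Δp_min = (1.055e-34 J·s) / (2 × 3.770e-09 m)
Δp_min = 1.399e-26 kg·m/s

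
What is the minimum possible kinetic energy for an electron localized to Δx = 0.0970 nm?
1.012 eV

Localizing a particle requires giving it sufficient momentum uncertainty:

1. From uncertainty principle: Δp ≥ ℏ/(2Δx)
   Δp_min = (1.055e-34 J·s) / (2 × 9.700e-11 m)
   Δp_min = 5.436e-25 kg·m/s

2. This momentum uncertainty corresponds to kinetic energy:
   KE ≈ (Δp)²/(2m) = (5.436e-25)²/(2 × 9.109e-31 kg)
   KE = 1.622e-19 J = 1.012 eV

Tighter localization requires more energy.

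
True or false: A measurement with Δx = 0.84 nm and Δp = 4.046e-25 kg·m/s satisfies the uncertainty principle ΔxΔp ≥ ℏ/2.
Yes, it satisfies the uncertainty principle.

Calculate the product ΔxΔp:
ΔxΔp = (8.400e-10 m) × (4.046e-25 kg·m/s)
ΔxΔp = 3.399e-34 J·s

Compare to the minimum allowed value ℏ/2:
ℏ/2 = 5.273e-35 J·s

Since ΔxΔp = 3.399e-34 J·s ≥ 5.273e-35 J·s = ℏ/2,
the measurement satisfies the uncertainty principle.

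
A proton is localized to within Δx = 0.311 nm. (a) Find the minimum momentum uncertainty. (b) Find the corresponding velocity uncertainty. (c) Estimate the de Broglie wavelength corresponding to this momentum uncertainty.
(a) Δp_min = 1.695 × 10^-25 kg·m/s
(b) Δv_min = 101.365 m/s
(c) λ_dB = 3.908 nm

Step-by-step:

(a) From the uncertainty principle:
Δp_min = ℏ/(2Δx) = (1.055e-34 J·s)/(2 × 3.110e-10 m) = 1.695e-25 kg·m/s

(b) The velocity uncertainty:
Δv = Δp/m = (1.695e-25 kg·m/s)/(1.673e-27 kg) = 1.014e+02 m/s = 101.365 m/s

(c) The de Broglie wavelength for this momentum:
λ = h/p = (6.626e-34 J·s)/(1.695e-25 kg·m/s) = 3.908e-09 m = 3.908 nm

Note: The de Broglie wavelength is comparable to the localization size, as expected from wave-particle duality.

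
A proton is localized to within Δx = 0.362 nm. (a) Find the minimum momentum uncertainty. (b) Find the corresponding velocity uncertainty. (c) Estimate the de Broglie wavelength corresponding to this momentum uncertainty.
(a) Δp_min = 1.457 × 10^-25 kg·m/s
(b) Δv_min = 87.084 m/s
(c) λ_dB = 4.549 nm

Step-by-step:

(a) From the uncertainty principle:
Δp_min = ℏ/(2Δx) = (1.055e-34 J·s)/(2 × 3.620e-10 m) = 1.457e-25 kg·m/s

(b) The velocity uncertainty:
Δv = Δp/m = (1.457e-25 kg·m/s)/(1.673e-27 kg) = 8.708e+01 m/s = 87.084 m/s

(c) The de Broglie wavelength for this momentum:
λ = h/p = (6.626e-34 J·s)/(1.457e-25 kg·m/s) = 4.549e-09 m = 4.549 nm

Note: The de Broglie wavelength is comparable to the localization size, as expected from wave-particle duality.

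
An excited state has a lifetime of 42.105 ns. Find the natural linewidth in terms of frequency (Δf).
1.890 MHz

Using the energy-time uncertainty principle and E = hf:
ΔEΔt ≥ ℏ/2
hΔf·Δt ≥ ℏ/2

The minimum frequency uncertainty is:
Δf = ℏ/(2hτ) = 1/(4πτ)
Δf = 1/(4π × 4.210e-08 s)
Δf = 1.890e+06 Hz = 1.890 MHz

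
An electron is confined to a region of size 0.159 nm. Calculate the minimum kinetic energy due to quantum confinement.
376.763 meV

Using the uncertainty principle:

1. Position uncertainty: Δx ≈ 1.590e-10 m
2. Minimum momentum uncertainty: Δp = ℏ/(2Δx) = 3.316e-25 kg·m/s
3. Minimum kinetic energy:
   KE = (Δp)²/(2m) = (3.316e-25)²/(2 × 9.109e-31 kg)
   KE = 6.036e-20 J = 376.763 meV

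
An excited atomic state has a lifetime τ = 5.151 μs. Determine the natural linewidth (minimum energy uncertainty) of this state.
63.892 peV

Using the energy-time uncertainty principle:
ΔEΔt ≥ ℏ/2

The lifetime τ represents the time uncertainty Δt.
The natural linewidth (minimum energy uncertainty) is:

ΔE = ℏ/(2τ)
ΔE = (1.055e-34 J·s) / (2 × 5.151e-06 s)
ΔE = 1.024e-29 J = 63.892 peV

This natural linewidth limits the precision of spectroscopic measurements.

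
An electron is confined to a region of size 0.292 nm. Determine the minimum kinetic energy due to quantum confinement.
111.711 meV

Using the uncertainty principle:

1. Position uncertainty: Δx ≈ 2.920e-10 m
2. Minimum momentum uncertainty: Δp = ℏ/(2Δx) = 1.806e-25 kg·m/s
3. Minimum kinetic energy:
   KE = (Δp)²/(2m) = (1.806e-25)²/(2 × 9.109e-31 kg)
   KE = 1.790e-20 J = 111.711 meV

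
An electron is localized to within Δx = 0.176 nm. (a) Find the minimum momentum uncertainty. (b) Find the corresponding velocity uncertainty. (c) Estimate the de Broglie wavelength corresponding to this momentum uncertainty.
(a) Δp_min = 2.996 × 10^-25 kg·m/s
(b) Δv_min = 328.885 km/s
(c) λ_dB = 2.212 nm

Step-by-step:

(a) From the uncertainty principle:
Δp_min = ℏ/(2Δx) = (1.055e-34 J·s)/(2 × 1.760e-10 m) = 2.996e-25 kg·m/s

(b) The velocity uncertainty:
Δv = Δp/m = (2.996e-25 kg·m/s)/(9.109e-31 kg) = 3.289e+05 m/s = 328.885 km/s

(c) The de Broglie wavelength for this momentum:
λ = h/p = (6.626e-34 J·s)/(2.996e-25 kg·m/s) = 2.212e-09 m = 2.212 nm

Note: The de Broglie wavelength is comparable to the localization size, as expected from wave-particle duality.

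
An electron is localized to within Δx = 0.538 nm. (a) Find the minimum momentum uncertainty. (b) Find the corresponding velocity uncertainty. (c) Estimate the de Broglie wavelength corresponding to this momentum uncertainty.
(a) Δp_min = 9.801 × 10^-26 kg·m/s
(b) Δv_min = 107.591 km/s
(c) λ_dB = 6.761 nm

Step-by-step:

(a) From the uncertainty principle:
Δp_min = ℏ/(2Δx) = (1.055e-34 J·s)/(2 × 5.380e-10 m) = 9.801e-26 kg·m/s

(b) The velocity uncertainty:
Δv = Δp/m = (9.801e-26 kg·m/s)/(9.109e-31 kg) = 1.076e+05 m/s = 107.591 km/s

(c) The de Broglie wavelength for this momentum:
λ = h/p = (6.626e-34 J·s)/(9.801e-26 kg·m/s) = 6.761e-09 m = 6.761 nm

Note: The de Broglie wavelength is comparable to the localization size, as expected from wave-particle duality.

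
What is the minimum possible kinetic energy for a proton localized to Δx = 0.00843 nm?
72.996 meV

Localizing a particle requires giving it sufficient momentum uncertainty:

1. From uncertainty principle: Δp ≥ ℏ/(2Δx)
   Δp_min = (1.055e-34 J·s) / (2 × 8.430e-12 m)
   Δp_min = 6.255e-24 kg·m/s

2. This momentum uncertainty corresponds to kinetic energy:
   KE ≈ (Δp)²/(2m) = (6.255e-24)²/(2 × 1.673e-27 kg)
   KE = 1.170e-20 J = 72.996 meV

Tighter localization requires more energy.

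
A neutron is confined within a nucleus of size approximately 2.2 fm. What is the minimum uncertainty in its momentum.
2.397 × 10^-20 kg·m/s

Using the Heisenberg uncertainty principle:
ΔxΔp ≥ ℏ/2

With Δx ≈ L = 2.200e-15 m (the confinement size):
Δp_min = ℏ/(2Δx)
Δp_min = (1.055e-34 J·s) / (2 × 2.200e-15 m)
Δp_min = 2.397e-20 kg·m/s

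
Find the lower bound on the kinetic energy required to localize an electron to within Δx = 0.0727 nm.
1.802 eV

Localizing a particle requires giving it sufficient momentum uncertainty:

1. From uncertainty principle: Δp ≥ ℏ/(2Δx)
   Δp_min = (1.055e-34 J·s) / (2 × 7.270e-11 m)
   Δp_min = 7.253e-25 kg·m/s

2. This momentum uncertainty corresponds to kinetic energy:
   KE ≈ (Δp)²/(2m) = (7.253e-25)²/(2 × 9.109e-31 kg)
   KE = 2.887e-19 J = 1.802 eV

Tighter localization requires more energy.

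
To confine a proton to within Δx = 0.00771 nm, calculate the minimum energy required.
87.266 meV

Localizing a particle requires giving it sufficient momentum uncertainty:

1. From uncertainty principle: Δp ≥ ℏ/(2Δx)
   Δp_min = (1.055e-34 J·s) / (2 × 7.710e-12 m)
   Δp_min = 6.839e-24 kg·m/s

2. This momentum uncertainty corresponds to kinetic energy:
   KE ≈ (Δp)²/(2m) = (6.839e-24)²/(2 × 1.673e-27 kg)
   KE = 1.398e-20 J = 87.266 meV

Tighter localization requires more energy.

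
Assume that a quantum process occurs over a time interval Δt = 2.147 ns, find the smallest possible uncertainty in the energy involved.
153.286 neV

Using the energy-time uncertainty principle:
ΔEΔt ≥ ℏ/2

The minimum uncertainty in energy is:
ΔE_min = ℏ/(2Δt)
ΔE_min = (1.055e-34 J·s) / (2 × 2.147e-09 s)
ΔE_min = 2.456e-26 J = 153.286 neV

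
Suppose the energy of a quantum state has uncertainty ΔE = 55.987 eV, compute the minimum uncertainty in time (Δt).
5.878 as

Using the energy-time uncertainty principle:
ΔEΔt ≥ ℏ/2

The minimum uncertainty in time is:
Δt_min = ℏ/(2ΔE)
Δt_min = (1.055e-34 J·s) / (2 × 8.970e-18 J)
Δt_min = 5.878e-18 s = 5.878 as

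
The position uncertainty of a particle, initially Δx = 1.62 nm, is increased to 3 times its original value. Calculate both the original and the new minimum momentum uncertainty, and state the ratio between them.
Original Δp_min = 3.255 × 10^-26 kg·m/s; new Δp'_min = 1.085 × 10^-26 kg·m/s; ratio Δp'_min/Δp_min = 1/3.

From the uncertainty principle ΔxΔp ≥ ℏ/2, the minimum momentum uncertainty is Δp_min = ℏ/(2Δx).

Original (Δx = 1.62 nm = 1.620e-09 m):
Δp_min = (1.055e-34 J·s)/(2 × 1.620e-09 m) = 3.255e-26 kg·m/s

When Δx → 3Δx:
Δp'_min = ℏ/(2 × 3Δx) = (1/3) × ℏ/(2Δx) = (1/3) × Δp_min
Δp'_min = 1/3 × 3.255e-26 kg·m/s = 1.085e-26 kg·m/s

Since Δp_min ∝ 1/Δx, when Δx is increased to 3 times its original value, Δp_min decreases to 1/3 of its original value.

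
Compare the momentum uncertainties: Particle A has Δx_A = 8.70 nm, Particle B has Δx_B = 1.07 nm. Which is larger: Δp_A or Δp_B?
Particle B has the larger minimum momentum uncertainty, by a factor of 8.13.

For each particle, the minimum momentum uncertainty is Δp_min = ℏ/(2Δx):

Particle A: Δp_A = ℏ/(2×8.700e-09 m) = 6.061e-27 kg·m/s
Particle B: Δp_B = ℏ/(2×1.070e-09 m) = 4.928e-26 kg·m/s

Ratio: Δp_B/Δp_A = 8.13

Since Δp_min ∝ 1/Δx, the particle with smaller position uncertainty (B) has larger momentum uncertainty.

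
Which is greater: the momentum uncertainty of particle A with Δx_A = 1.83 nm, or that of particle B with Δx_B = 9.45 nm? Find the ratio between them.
Particle A has the larger minimum momentum uncertainty, by a factor of 5.16.

For each particle, the minimum momentum uncertainty is Δp_min = ℏ/(2Δx):

Particle A: Δp_A = ℏ/(2×1.830e-09 m) = 2.881e-26 kg·m/s
Particle B: Δp_B = ℏ/(2×9.450e-09 m) = 5.580e-27 kg·m/s

Ratio: Δp_A/Δp_B = 5.16

Since Δp_min ∝ 1/Δx, the particle with smaller position uncertainty (A) has larger momentum uncertainty.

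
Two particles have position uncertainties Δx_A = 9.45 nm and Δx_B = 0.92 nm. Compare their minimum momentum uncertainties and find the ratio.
Particle B has the larger minimum momentum uncertainty, by a factor of 10.27.

For each particle, the minimum momentum uncertainty is Δp_min = ℏ/(2Δx):

Particle A: Δp_A = ℏ/(2×9.450e-09 m) = 5.580e-27 kg·m/s
Particle B: Δp_B = ℏ/(2×9.200e-10 m) = 5.731e-26 kg·m/s

Ratio: Δp_B/Δp_A = 10.27

Since Δp_min ∝ 1/Δx, the particle with smaller position uncertainty (B) has larger momentum uncertainty.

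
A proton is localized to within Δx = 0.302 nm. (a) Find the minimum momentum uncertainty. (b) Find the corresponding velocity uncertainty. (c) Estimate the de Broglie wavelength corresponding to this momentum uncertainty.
(a) Δp_min = 1.746 × 10^-25 kg·m/s
(b) Δv_min = 104.386 m/s
(c) λ_dB = 3.795 nm

Step-by-step:

(a) From the uncertainty principle:
Δp_min = ℏ/(2Δx) = (1.055e-34 J·s)/(2 × 3.020e-10 m) = 1.746e-25 kg·m/s

(b) The velocity uncertainty:
Δv = Δp/m = (1.746e-25 kg·m/s)/(1.673e-27 kg) = 1.044e+02 m/s = 104.386 m/s

(c) The de Broglie wavelength for this momentum:
λ = h/p = (6.626e-34 J·s)/(1.746e-25 kg·m/s) = 3.795e-09 m = 3.795 nm

Note: The de Broglie wavelength is comparable to the localization size, as expected from wave-particle duality.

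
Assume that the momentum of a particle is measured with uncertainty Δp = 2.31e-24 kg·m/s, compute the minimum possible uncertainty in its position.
22.826 pm

Using the Heisenberg uncertainty principle:
ΔxΔp ≥ ℏ/2

The minimum uncertainty in position is:
Δx_min = ℏ/(2Δp)
Δx_min = (1.055e-34 J·s) / (2 × 2.310e-24 kg·m/s)
Δx_min = 2.283e-11 m = 22.826 pm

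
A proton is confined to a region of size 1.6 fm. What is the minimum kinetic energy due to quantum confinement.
2.026 MeV

Using the uncertainty principle:

1. Position uncertainty: Δx ≈ 1.600e-15 m
2. Minimum momentum uncertainty: Δp = ℏ/(2Δx) = 3.296e-20 kg·m/s
3. Minimum kinetic energy:
   KE = (Δp)²/(2m) = (3.296e-20)²/(2 × 1.673e-27 kg)
   KE = 3.247e-13 J = 2.026 MeV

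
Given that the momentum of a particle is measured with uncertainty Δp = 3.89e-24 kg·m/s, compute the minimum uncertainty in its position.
13.555 pm

Using the Heisenberg uncertainty principle:
ΔxΔp ≥ ℏ/2

The minimum uncertainty in position is:
Δx_min = ℏ/(2Δp)
Δx_min = (1.055e-34 J·s) / (2 × 3.890e-24 kg·m/s)
Δx_min = 1.355e-11 m = 13.555 pm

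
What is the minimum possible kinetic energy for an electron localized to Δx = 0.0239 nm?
16.675 eV

Localizing a particle requires giving it sufficient momentum uncertainty:

1. From uncertainty principle: Δp ≥ ℏ/(2Δx)
   Δp_min = (1.055e-34 J·s) / (2 × 2.390e-11 m)
   Δp_min = 2.206e-24 kg·m/s

2. This momentum uncertainty corresponds to kinetic energy:
   KE ≈ (Δp)²/(2m) = (2.206e-24)²/(2 × 9.109e-31 kg)
   KE = 2.672e-18 J = 16.675 eV

Tighter localization requires more energy.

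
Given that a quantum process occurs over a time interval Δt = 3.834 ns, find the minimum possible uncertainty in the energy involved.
85.839 neV

Using the energy-time uncertainty principle:
ΔEΔt ≥ ℏ/2

The minimum uncertainty in energy is:
ΔE_min = ℏ/(2Δt)
ΔE_min = (1.055e-34 J·s) / (2 × 3.834e-09 s)
ΔE_min = 1.375e-26 J = 85.839 neV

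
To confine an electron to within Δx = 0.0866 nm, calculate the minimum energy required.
1.270 eV

Localizing a particle requires giving it sufficient momentum uncertainty:

1. From uncertainty principle: Δp ≥ ℏ/(2Δx)
   Δp_min = (1.055e-34 J·s) / (2 × 8.660e-11 m)
   Δp_min = 6.089e-25 kg·m/s

2. This momentum uncertainty corresponds to kinetic energy:
   KE ≈ (Δp)²/(2m) = (6.089e-25)²/(2 × 9.109e-31 kg)
   KE = 2.035e-19 J = 1.270 eV

Tighter localization requires more energy.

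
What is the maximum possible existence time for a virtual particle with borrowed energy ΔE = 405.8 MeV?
8.110 × 10^-25 s

Using the energy-time uncertainty principle:
ΔEΔt ≥ ℏ/2

For a virtual particle borrowing energy ΔE, the maximum lifetime is:
Δt_max = ℏ/(2ΔE)

Converting energy:
ΔE = 405.8 MeV = 6.502e-11 J

Δt_max = (1.055e-34 J·s) / (2 × 6.502e-11 J)
Δt_max = 8.110e-25 s = 8.110 × 10^-25 s

Virtual particles with higher borrowed energy exist for shorter times.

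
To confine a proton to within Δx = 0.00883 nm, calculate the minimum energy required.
66.532 meV

Localizing a particle requires giving it sufficient momentum uncertainty:

1. From uncertainty principle: Δp ≥ ℏ/(2Δx)
   Δp_min = (1.055e-34 J·s) / (2 × 8.830e-12 m)
   Δp_min = 5.972e-24 kg·m/s

2. This momentum uncertainty corresponds to kinetic energy:
   KE ≈ (Δp)²/(2m) = (5.972e-24)²/(2 × 1.673e-27 kg)
   KE = 1.066e-20 J = 66.532 meV

Tighter localization requires more energy.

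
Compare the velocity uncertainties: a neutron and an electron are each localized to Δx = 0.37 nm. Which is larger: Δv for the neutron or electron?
The electron has the larger minimum velocity uncertainty, by a ratio of 1838.7.

For both particles, Δp_min = ℏ/(2Δx) = 1.425e-25 kg·m/s (same for both).

The velocity uncertainty is Δv = Δp/m:
- neutron: Δv = 1.425e-25 / 1.675e-27 = 8.508e+01 m/s = 85.084 m/s
- electron: Δv = 1.425e-25 / 9.109e-31 = 1.564e+05 m/s = 156.443 km/s

Ratio: 1.564e+05 / 8.508e+01 = 1838.7

The lighter particle has larger velocity uncertainty because Δv ∝ 1/m.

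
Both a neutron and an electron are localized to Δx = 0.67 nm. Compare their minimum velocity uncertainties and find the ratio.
The electron has the larger minimum velocity uncertainty, by a ratio of 1838.7.

For both particles, Δp_min = ℏ/(2Δx) = 7.870e-26 kg·m/s (same for both).

The velocity uncertainty is Δv = Δp/m:
- neutron: Δv = 7.870e-26 / 1.675e-27 = 4.699e+01 m/s = 46.987 m/s
- electron: Δv = 7.870e-26 / 9.109e-31 = 8.639e+04 m/s = 86.394 km/s

Ratio: 8.639e+04 / 4.699e+01 = 1838.7

The lighter particle has larger velocity uncertainty because Δv ∝ 1/m.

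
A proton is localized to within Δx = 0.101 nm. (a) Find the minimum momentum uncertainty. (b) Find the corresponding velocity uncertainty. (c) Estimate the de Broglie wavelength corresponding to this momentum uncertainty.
(a) Δp_min = 5.221 × 10^-25 kg·m/s
(b) Δv_min = 312.124 m/s
(c) λ_dB = 1.269 nm

Step-by-step:

(a) From the uncertainty principle:
Δp_min = ℏ/(2Δx) = (1.055e-34 J·s)/(2 × 1.010e-10 m) = 5.221e-25 kg·m/s

(b) The velocity uncertainty:
Δv = Δp/m = (5.221e-25 kg·m/s)/(1.673e-27 kg) = 3.121e+02 m/s = 312.124 m/s

(c) The de Broglie wavelength for this momentum:
λ = h/p = (6.626e-34 J·s)/(5.221e-25 kg·m/s) = 1.269e-09 m = 1.269 nm

Note: The de Broglie wavelength is comparable to the localization size, as expected from wave-particle duality.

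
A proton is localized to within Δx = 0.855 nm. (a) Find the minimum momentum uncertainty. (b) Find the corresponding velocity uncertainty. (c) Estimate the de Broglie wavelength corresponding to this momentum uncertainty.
(a) Δp_min = 6.167 × 10^-26 kg·m/s
(b) Δv_min = 36.871 m/s
(c) λ_dB = 10.744 nm

Step-by-step:

(a) From the uncertainty principle:
Δp_min = ℏ/(2Δx) = (1.055e-34 J·s)/(2 × 8.550e-10 m) = 6.167e-26 kg·m/s

(b) The velocity uncertainty:
Δv = Δp/m = (6.167e-26 kg·m/s)/(1.673e-27 kg) = 3.687e+01 m/s = 36.871 m/s

(c) The de Broglie wavelength for this momentum:
λ = h/p = (6.626e-34 J·s)/(6.167e-26 kg·m/s) = 1.074e-08 m = 10.744 nm

Note: The de Broglie wavelength is comparable to the localization size, as expected from wave-particle duality.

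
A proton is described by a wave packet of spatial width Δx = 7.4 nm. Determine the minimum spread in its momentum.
7.125 × 10^-27 kg·m/s

For a wave packet, the spatial width Δx and momentum spread Δp are related by the uncertainty principle:
ΔxΔp ≥ ℏ/2

The minimum momentum spread is:
Δp_min = ℏ/(2Δx)
Δp_min = (1.055e-34 J·s) / (2 × 7.400e-09 m)
Δp_min = 7.125e-27 kg·m/s

A wave packet cannot have both a well-defined position and well-defined momentum.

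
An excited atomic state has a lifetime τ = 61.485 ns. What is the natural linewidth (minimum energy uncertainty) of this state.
5.353 neV

Using the energy-time uncertainty principle:
ΔEΔt ≥ ℏ/2

The lifetime τ represents the time uncertainty Δt.
The natural linewidth (minimum energy uncertainty) is:

ΔE = ℏ/(2τ)
ΔE = (1.055e-34 J·s) / (2 × 6.148e-08 s)
ΔE = 8.576e-28 J = 5.353 neV

This natural linewidth limits the precision of spectroscopic measurements.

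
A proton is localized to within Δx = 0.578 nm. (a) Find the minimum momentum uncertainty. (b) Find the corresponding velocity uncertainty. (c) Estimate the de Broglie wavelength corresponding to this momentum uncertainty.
(a) Δp_min = 9.123 × 10^-26 kg·m/s
(b) Δv_min = 54.541 m/s
(c) λ_dB = 7.263 nm

Step-by-step:

(a) From the uncertainty principle:
Δp_min = ℏ/(2Δx) = (1.055e-34 J·s)/(2 × 5.780e-10 m) = 9.123e-26 kg·m/s

(b) The velocity uncertainty:
Δv = Δp/m = (9.123e-26 kg·m/s)/(1.673e-27 kg) = 5.454e+01 m/s = 54.541 m/s

(c) The de Broglie wavelength for this momentum:
λ = h/p = (6.626e-34 J·s)/(9.123e-26 kg·m/s) = 7.263e-09 m = 7.263 nm

Note: The de Broglie wavelength is comparable to the localization size, as expected from wave-particle duality.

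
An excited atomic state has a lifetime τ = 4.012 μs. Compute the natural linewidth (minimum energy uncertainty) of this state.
82.030 peV

Using the energy-time uncertainty principle:
ΔEΔt ≥ ℏ/2

The lifetime τ represents the time uncertainty Δt.
The natural linewidth (minimum energy uncertainty) is:

ΔE = ℏ/(2τ)
ΔE = (1.055e-34 J·s) / (2 × 4.012e-06 s)
ΔE = 1.314e-29 J = 82.030 peV

This natural linewidth limits the precision of spectroscopic measurements.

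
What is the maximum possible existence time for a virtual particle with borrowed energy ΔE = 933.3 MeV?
3.526 × 10^-25 s

Using the energy-time uncertainty principle:
ΔEΔt ≥ ℏ/2

For a virtual particle borrowing energy ΔE, the maximum lifetime is:
Δt_max = ℏ/(2ΔE)

Converting energy:
ΔE = 933.3 MeV = 1.495e-10 J

Δt_max = (1.055e-34 J·s) / (2 × 1.495e-10 J)
Δt_max = 3.526e-25 s = 3.526 × 10^-25 s

Virtual particles with higher borrowed energy exist for shorter times.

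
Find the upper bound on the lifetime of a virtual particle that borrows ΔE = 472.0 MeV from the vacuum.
6.973 × 10^-25 s

Using the energy-time uncertainty principle:
ΔEΔt ≥ ℏ/2

For a virtual particle borrowing energy ΔE, the maximum lifetime is:
Δt_max = ℏ/(2ΔE)

Converting energy:
ΔE = 472.0 MeV = 7.562e-11 J

Δt_max = (1.055e-34 J·s) / (2 × 7.562e-11 J)
Δt_max = 6.973e-25 s = 6.973 × 10^-25 s

Virtual particles with higher borrowed energy exist for shorter times.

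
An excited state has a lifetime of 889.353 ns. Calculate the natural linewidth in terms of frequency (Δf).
89.478 kHz

Using the energy-time uncertainty principle and E = hf:
ΔEΔt ≥ ℏ/2
hΔf·Δt ≥ ℏ/2

The minimum frequency uncertainty is:
Δf = ℏ/(2hτ) = 1/(4πτ)
Δf = 1/(4π × 8.894e-07 s)
Δf = 8.948e+04 Hz = 89.478 kHz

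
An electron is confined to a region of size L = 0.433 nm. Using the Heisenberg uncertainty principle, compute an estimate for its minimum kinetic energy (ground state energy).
50.803 meV

Using the uncertainty principle to estimate ground state energy:

1. The position uncertainty is approximately the confinement size:
   Δx ≈ L = 4.330e-10 m

2. From ΔxΔp ≥ ℏ/2, the minimum momentum uncertainty is:
   Δp ≈ ℏ/(2L) = 1.218e-25 kg·m/s

3. The kinetic energy is approximately:
   KE ≈ (Δp)²/(2m) = (1.218e-25)²/(2 × 9.109e-31 kg)
   KE ≈ 8.139e-21 J = 50.803 meV

This is an order-of-magnitude estimate of the ground state energy.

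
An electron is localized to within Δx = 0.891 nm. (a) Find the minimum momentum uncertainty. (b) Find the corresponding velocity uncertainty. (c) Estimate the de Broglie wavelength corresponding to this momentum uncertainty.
(a) Δp_min = 5.918 × 10^-26 kg·m/s
(b) Δv_min = 64.965 km/s
(c) λ_dB = 11.197 nm

Step-by-step:

(a) From the uncertainty principle:
Δp_min = ℏ/(2Δx) = (1.055e-34 J·s)/(2 × 8.910e-10 m) = 5.918e-26 kg·m/s

(b) The velocity uncertainty:
Δv = Δp/m = (5.918e-26 kg·m/s)/(9.109e-31 kg) = 6.497e+04 m/s = 64.965 km/s

(c) The de Broglie wavelength for this momentum:
λ = h/p = (6.626e-34 J·s)/(5.918e-26 kg·m/s) = 1.120e-08 m = 11.197 nm

Note: The de Broglie wavelength is comparable to the localization size, as expected from wave-particle duality.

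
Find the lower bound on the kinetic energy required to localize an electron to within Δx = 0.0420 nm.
5.400 eV

Localizing a particle requires giving it sufficient momentum uncertainty:

1. From uncertainty principle: Δp ≥ ℏ/(2Δx)
   Δp_min = (1.055e-34 J·s) / (2 × 4.200e-11 m)
   Δp_min = 1.255e-24 kg·m/s

2. This momentum uncertainty corresponds to kinetic energy:
   KE ≈ (Δp)²/(2m) = (1.255e-24)²/(2 × 9.109e-31 kg)
   KE = 8.651e-19 J = 5.400 eV

Tighter localization requires more energy.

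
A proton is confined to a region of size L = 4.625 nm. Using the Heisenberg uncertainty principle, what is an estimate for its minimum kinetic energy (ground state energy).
242.511 neV

Using the uncertainty principle to estimate ground state energy:

1. The position uncertainty is approximately the confinement size:
   Δx ≈ L = 4.625e-09 m

2. From ΔxΔp ≥ ℏ/2, the minimum momentum uncertainty is:
   Δp ≈ ℏ/(2L) = 1.140e-26 kg·m/s

3. The kinetic energy is approximately:
   KE ≈ (Δp)²/(2m) = (1.140e-26)²/(2 × 1.673e-27 kg)
   KE ≈ 3.885e-26 J = 242.511 neV

This is an order-of-magnitude estimate of the ground state energy.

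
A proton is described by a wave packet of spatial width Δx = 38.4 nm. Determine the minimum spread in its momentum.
1.373 × 10^-27 kg·m/s

For a wave packet, the spatial width Δx and momentum spread Δp are related by the uncertainty principle:
ΔxΔp ≥ ℏ/2

The minimum momentum spread is:
Δp_min = ℏ/(2Δx)
Δp_min = (1.055e-34 J·s) / (2 × 3.840e-08 m)
Δp_min = 1.373e-27 kg·m/s

A wave packet cannot have both a well-defined position and well-defined momentum.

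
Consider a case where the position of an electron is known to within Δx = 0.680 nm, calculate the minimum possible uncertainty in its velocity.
85.123 km/s

Using the Heisenberg uncertainty principle and Δp = mΔv:
ΔxΔp ≥ ℏ/2
Δx(mΔv) ≥ ℏ/2

The minimum uncertainty in velocity is:
Δv_min = ℏ/(2mΔx)
Δv_min = (1.055e-34 J·s) / (2 × 9.109e-31 kg × 6.800e-10 m)
Δv_min = 8.512e+04 m/s = 85.123 km/s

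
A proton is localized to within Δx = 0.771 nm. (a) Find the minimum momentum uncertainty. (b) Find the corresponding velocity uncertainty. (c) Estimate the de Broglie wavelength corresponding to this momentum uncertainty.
(a) Δp_min = 6.839 × 10^-26 kg·m/s
(b) Δv_min = 40.888 m/s
(c) λ_dB = 9.689 nm

Step-by-step:

(a) From the uncertainty principle:
Δp_min = ℏ/(2Δx) = (1.055e-34 J·s)/(2 × 7.710e-10 m) = 6.839e-26 kg·m/s

(b) The velocity uncertainty:
Δv = Δp/m = (6.839e-26 kg·m/s)/(1.673e-27 kg) = 4.089e+01 m/s = 40.888 m/s

(c) The de Broglie wavelength for this momentum:
λ = h/p = (6.626e-34 J·s)/(6.839e-26 kg·m/s) = 9.689e-09 m = 9.689 nm

Note: The de Broglie wavelength is comparable to the localization size, as expected from wave-particle duality.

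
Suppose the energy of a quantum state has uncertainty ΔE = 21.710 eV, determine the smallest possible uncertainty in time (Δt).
15.159 as

Using the energy-time uncertainty principle:
ΔEΔt ≥ ℏ/2

The minimum uncertainty in time is:
Δt_min = ℏ/(2ΔE)
Δt_min = (1.055e-34 J·s) / (2 × 3.478e-18 J)
Δt_min = 1.516e-17 s = 15.159 as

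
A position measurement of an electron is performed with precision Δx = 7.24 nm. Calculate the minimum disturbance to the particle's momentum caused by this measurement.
7.283 × 10^-27 kg·m/s

The uncertainty principle implies that measuring position disturbs momentum:
ΔxΔp ≥ ℏ/2

When we measure position with precision Δx, we necessarily introduce a momentum uncertainty:
Δp ≥ ℏ/(2Δx)
Δp_min = (1.055e-34 J·s) / (2 × 7.240e-09 m)
Δp_min = 7.283e-27 kg·m/s

The more precisely we measure position, the greater the momentum disturbance.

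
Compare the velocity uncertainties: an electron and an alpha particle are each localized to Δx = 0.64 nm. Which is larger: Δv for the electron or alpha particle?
The electron has the larger minimum velocity uncertainty, by a ratio of 7294.3.

For both particles, Δp_min = ℏ/(2Δx) = 8.239e-26 kg·m/s (same for both).

The velocity uncertainty is Δv = Δp/m:
- electron: Δv = 8.239e-26 / 9.109e-31 = 9.044e+04 m/s = 90.443 km/s
- alpha particle: Δv = 8.239e-26 / 6.645e-27 = 1.240e+01 m/s = 12.399 m/s

Ratio: 9.044e+04 / 1.240e+01 = 7294.3

The lighter particle has larger velocity uncertainty because Δv ∝ 1/m.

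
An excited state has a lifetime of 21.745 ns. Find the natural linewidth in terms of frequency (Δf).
3.660 MHz

Using the energy-time uncertainty principle and E = hf:
ΔEΔt ≥ ℏ/2
hΔf·Δt ≥ ℏ/2

The minimum frequency uncertainty is:
Δf = ℏ/(2hτ) = 1/(4πτ)
Δf = 1/(4π × 2.175e-08 s)
Δf = 3.660e+06 Hz = 3.660 MHz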